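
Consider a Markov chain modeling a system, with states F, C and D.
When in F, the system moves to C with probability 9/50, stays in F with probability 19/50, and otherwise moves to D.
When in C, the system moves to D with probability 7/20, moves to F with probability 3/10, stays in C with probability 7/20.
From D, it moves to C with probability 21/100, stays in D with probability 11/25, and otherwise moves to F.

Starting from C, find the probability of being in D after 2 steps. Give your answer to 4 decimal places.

Sum over the intermediate state after 1 step:
P = P(C→F)·P(F→D) + P(C→C)·P(C→D) + P(C→D)·P(D→D)
  = 0.3×0.44 + 0.35×0.35 + 0.35×0.44
  = 0.1320 + 0.1225 + 0.1540 = 0.4085

0.4085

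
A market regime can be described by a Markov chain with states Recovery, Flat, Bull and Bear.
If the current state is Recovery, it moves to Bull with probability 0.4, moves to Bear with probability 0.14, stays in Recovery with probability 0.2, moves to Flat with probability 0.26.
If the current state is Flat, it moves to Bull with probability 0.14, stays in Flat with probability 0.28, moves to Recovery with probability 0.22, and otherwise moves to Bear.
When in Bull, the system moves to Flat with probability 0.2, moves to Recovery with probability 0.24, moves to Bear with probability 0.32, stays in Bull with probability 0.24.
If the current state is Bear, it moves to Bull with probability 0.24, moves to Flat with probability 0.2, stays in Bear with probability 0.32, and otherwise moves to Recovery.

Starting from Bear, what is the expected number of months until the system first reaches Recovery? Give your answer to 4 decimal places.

4.2435

Let t(s) be the expected number of months to first reach Recovery from state s, with t(Recovery) = 0. Conditioning on the first month:
t(Flat) = 1 + 0.28·t(Flat) + 0.14·t(Bull) + 0.36·t(Bear)
t(Bull) = 1 + 0.2·t(Flat) + 0.24·t(Bull) + 0.32·t(Bear)
t(Bear) = 1 + 0.2·t(Flat) + 0.24·t(Bull) + 0.32·t(Bear)
Solving: t(Flat) = 4.3358, t(Bull) = 4.2435, t(Bear) = 4.2435.
Expected months from Bear to Recovery: 4.2435.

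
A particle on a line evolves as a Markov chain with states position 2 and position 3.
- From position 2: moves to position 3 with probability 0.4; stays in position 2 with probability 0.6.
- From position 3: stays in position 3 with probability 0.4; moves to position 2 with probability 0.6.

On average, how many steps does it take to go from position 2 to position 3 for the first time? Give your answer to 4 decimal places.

2.5000

Let t(s) be the expected number of steps to first reach position 3 from state s, with t(position 3) = 0. Conditioning on the first step:
t(position 2) = 1 + 0.6·t(position 2)
Solving: t(position 2) = 2.5000.
Expected steps from position 2 to position 3: 2.5000.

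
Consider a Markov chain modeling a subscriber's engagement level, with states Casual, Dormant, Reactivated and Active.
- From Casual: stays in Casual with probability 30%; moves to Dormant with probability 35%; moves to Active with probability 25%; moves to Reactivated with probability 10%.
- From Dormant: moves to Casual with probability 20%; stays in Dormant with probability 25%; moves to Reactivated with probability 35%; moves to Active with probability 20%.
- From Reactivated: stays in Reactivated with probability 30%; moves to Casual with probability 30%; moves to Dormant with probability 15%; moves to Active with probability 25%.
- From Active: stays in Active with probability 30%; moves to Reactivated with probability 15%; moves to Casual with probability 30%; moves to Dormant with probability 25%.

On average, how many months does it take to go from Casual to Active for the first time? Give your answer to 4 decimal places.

4.2369

Let t(s) be the expected number of months to first reach Active from state s, with t(Active) = 0. Conditioning on the first month:
t(Casual) = 1 + 0.3·t(Casual) + 0.35·t(Dormant) + 0.1·t(Reactivated)
t(Dormant) = 1 + 0.2·t(Casual) + 0.25·t(Dormant) + 0.35·t(Reactivated)
t(Reactivated) = 1 + 0.3·t(Casual) + 0.15·t(Dormant) + 0.3·t(Reactivated)
Solving: t(Casual) = 4.2369, t(Dormant) = 4.4191, t(Reactivated) = 4.1913.
Expected months from Casual to Active: 4.2369.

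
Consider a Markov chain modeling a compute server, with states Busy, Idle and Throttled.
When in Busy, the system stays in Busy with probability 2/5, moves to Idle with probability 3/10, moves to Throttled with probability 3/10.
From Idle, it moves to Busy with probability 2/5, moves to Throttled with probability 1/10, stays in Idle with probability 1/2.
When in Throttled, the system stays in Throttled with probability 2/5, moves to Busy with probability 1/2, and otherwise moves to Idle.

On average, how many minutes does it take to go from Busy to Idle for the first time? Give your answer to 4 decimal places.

Let t(s) be the expected number of minutes to first reach Idle from state s, with t(Idle) = 0. Conditioning on the first minute:
t(Busy) = 1 + 0.4·t(Busy) + 0.3·t(Throttled)
t(Throttled) = 1 + 0.5·t(Busy) + 0.4·t(Throttled)
Solving: t(Busy) = 4.2857, t(Throttled) = 5.2381.
Expected minutes from Busy to Idle: 4.2857.

4.2857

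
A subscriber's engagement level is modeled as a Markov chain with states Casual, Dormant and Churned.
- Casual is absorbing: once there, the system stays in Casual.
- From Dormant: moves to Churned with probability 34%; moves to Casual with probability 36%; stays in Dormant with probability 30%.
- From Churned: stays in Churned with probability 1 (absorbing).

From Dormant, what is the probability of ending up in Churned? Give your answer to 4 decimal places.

0.4857

Let h(s) be the probability of absorption at Churned starting from transient state s. Then h(Churned) = 1 and h(Casual) = 0. By first-step analysis:
h(Dormant) = 0.36·0 + 0.3·h(Dormant) + 0.34·1
Solving: h(Dormant) = 0.4857.
Starting from Dormant, the probability is 0.4857.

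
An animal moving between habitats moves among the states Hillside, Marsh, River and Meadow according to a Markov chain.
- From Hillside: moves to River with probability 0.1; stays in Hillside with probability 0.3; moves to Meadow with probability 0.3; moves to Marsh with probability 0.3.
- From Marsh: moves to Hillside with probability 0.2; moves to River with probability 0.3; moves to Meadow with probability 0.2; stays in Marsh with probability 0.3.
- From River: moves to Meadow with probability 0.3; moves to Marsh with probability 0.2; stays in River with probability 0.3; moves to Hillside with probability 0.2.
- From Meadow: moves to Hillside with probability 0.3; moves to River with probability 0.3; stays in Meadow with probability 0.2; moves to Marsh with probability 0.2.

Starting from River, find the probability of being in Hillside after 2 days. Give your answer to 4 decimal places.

Propagate the distribution vector 2 days from River.
After 0 days: (0.0000, 0.0000, 1.0000, 0.0000)
After 1 day: (0.2000, 0.2000, 0.3000, 0.3000)
After 2 days: (0.2500, 0.2400, 0.2600, 0.2500)
P(in Hillside after 2 days) = 0.2500

0.2500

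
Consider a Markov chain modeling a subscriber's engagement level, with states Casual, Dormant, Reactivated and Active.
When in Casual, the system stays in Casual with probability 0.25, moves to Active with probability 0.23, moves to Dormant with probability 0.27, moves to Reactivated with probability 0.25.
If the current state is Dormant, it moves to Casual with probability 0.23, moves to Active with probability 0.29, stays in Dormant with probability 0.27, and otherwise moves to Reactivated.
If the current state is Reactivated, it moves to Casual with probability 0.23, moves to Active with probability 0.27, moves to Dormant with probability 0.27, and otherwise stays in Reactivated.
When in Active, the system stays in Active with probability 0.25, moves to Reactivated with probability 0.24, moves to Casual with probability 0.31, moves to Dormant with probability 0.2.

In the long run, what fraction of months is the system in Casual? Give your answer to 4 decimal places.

0.2559

Let the stationary distribution be π with π = πP and π_1 + π_2 + π_3 + π_4 = 1.
π_1 = 0.25·π_1 + 0.23·π_2 + 0.23·π_3 + 0.31·π_4
π_2 = 0.27·π_1 + 0.27·π_2 + 0.27·π_3 + 0.2·π_4
π_3 = 0.25·π_1 + 0.21·π_2 + 0.23·π_3 + 0.24·π_4
Solving with the normalization constraint gives π = (0.2559, 0.2518, 0.2327, 0.2596).
So the stationary probability of Casual is 0.2559.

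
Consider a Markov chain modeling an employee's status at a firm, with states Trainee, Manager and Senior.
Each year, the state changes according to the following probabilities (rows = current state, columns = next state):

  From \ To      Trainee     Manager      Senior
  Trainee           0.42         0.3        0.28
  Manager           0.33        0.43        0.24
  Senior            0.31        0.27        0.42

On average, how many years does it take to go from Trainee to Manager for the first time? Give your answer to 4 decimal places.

Let t(s) be the expected number of years to first reach Manager from state s, with t(Manager) = 0. Conditioning on the first year:
t(Trainee) = 1 + 0.42·t(Trainee) + 0.28·t(Senior)
t(Senior) = 1 + 0.31·t(Trainee) + 0.42·t(Senior)
Solving: t(Trainee) = 3.4455, t(Senior) = 3.5657.
Expected years from Trainee to Manager: 3.4455.

3.4455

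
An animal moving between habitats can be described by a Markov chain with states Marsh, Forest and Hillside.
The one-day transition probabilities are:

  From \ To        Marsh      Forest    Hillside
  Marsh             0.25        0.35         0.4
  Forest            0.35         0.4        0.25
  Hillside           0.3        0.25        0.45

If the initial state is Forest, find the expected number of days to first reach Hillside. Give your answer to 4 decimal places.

3.3588

Let t(s) be the expected number of days to first reach Hillside from state s, with t(Hillside) = 0. Conditioning on the first day:
t(Marsh) = 1 + 0.25·t(Marsh) + 0.35·t(Forest)
t(Forest) = 1 + 0.35·t(Marsh) + 0.4·t(Forest)
Solving: t(Marsh) = 2.9008, t(Forest) = 3.3588.
Expected days from Forest to Hillside: 3.3588.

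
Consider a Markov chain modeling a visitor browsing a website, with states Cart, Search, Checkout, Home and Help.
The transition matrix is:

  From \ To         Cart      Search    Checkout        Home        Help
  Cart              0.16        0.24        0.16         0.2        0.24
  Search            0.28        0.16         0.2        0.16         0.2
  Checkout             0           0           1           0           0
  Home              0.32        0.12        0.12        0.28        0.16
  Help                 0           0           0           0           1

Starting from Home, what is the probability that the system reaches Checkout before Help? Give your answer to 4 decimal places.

0.4329

Let h(s) be the probability of absorption at Checkout starting from transient state s. Then h(Checkout) = 1 and h(Help) = 0. By first-step analysis:
h(Cart) = 0.16·h(Cart) + 0.24·h(Search) + 0.16·1 + 0.2·h(Home) + 0.24·0
h(Search) = 0.28·h(Cart) + 0.16·h(Search) + 0.2·1 + 0.16·h(Home) + 0.2·0
h(Home) = 0.32·h(Cart) + 0.12·h(Search) + 0.12·1 + 0.28·h(Home) + 0.16·0
Solving: h(Cart) = 0.4257, h(Search) = 0.4625, h(Home) = 0.4329.
Starting from Home, the probability is 0.4329.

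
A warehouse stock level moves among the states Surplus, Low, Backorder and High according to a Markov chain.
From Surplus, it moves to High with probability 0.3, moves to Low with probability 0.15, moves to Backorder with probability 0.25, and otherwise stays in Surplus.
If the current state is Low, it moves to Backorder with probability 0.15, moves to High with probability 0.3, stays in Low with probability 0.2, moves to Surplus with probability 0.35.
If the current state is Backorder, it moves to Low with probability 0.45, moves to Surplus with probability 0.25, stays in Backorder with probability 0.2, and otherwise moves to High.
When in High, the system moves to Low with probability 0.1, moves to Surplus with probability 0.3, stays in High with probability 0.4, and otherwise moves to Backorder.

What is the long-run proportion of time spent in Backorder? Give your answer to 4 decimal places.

Let the stationary distribution be π with π = πP and π_1 + π_2 + π_3 + π_4 = 1.
π_1 = 0.3·π_1 + 0.35·π_2 + 0.25·π_3 + 0.3·π_4
π_2 = 0.15·π_1 + 0.2·π_2 + 0.45·π_3 + 0.1·π_4
π_3 = 0.25·π_1 + 0.15·π_2 + 0.2·π_3 + 0.2·π_4
Solving with the normalization constraint gives π = (0.3001, 0.2074, 0.2046, 0.2879).
So the stationary probability of Backorder is 0.2046.

0.2046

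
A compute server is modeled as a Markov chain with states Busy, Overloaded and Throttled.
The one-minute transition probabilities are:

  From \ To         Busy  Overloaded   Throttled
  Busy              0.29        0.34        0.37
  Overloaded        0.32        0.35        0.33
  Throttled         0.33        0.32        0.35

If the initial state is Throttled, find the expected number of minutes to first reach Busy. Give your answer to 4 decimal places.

3.0609

Let t(s) be the expected number of minutes to first reach Busy from state s, with t(Busy) = 0. Conditioning on the first minute:
t(Overloaded) = 1 + 0.35·t(Overloaded) + 0.33·t(Throttled)
t(Throttled) = 1 + 0.32·t(Overloaded) + 0.35·t(Throttled)
Solving: t(Overloaded) = 3.0925, t(Throttled) = 3.0609.
Expected minutes from Throttled to Busy: 3.0609.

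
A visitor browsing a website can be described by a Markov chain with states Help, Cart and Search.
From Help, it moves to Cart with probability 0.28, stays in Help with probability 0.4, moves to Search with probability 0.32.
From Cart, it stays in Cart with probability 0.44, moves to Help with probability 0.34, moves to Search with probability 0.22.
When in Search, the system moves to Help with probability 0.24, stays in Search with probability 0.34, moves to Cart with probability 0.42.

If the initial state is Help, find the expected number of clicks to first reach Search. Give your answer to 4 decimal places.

Let t(s) be the expected number of clicks to first reach Search from state s, with t(Search) = 0. Conditioning on the first click:
t(Help) = 1 + 0.4·t(Help) + 0.28·t(Cart)
t(Cart) = 1 + 0.34·t(Help) + 0.44·t(Cart)
Solving: t(Help) = 3.4884, t(Cart) = 3.9037.
Expected clicks from Help to Search: 3.4884.

3.4884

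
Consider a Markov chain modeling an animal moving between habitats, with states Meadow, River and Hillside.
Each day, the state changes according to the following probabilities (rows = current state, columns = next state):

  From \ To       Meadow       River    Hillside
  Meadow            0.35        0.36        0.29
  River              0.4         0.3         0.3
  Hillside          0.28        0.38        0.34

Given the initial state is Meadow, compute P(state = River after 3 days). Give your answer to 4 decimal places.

0.3455

Propagate the distribution vector 3 days from Meadow.
After 0 days: (1.0000, 0.0000, 0.0000)
After 1 day: (0.3500, 0.3600, 0.2900)
After 2 days: (0.3477, 0.3442, 0.3081)
After 3 days: (0.3456, 0.3455, 0.3088)
P(in River after 3 days) = 0.3455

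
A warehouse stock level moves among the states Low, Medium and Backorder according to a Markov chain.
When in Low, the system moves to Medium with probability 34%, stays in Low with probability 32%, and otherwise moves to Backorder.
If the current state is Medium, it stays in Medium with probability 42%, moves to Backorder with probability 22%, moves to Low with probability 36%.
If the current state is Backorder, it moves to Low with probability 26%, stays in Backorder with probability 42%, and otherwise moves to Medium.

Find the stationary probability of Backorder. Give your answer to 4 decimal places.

0.3223

Let the stationary distribution be π with π = πP and π_1 + π_2 + π_3 = 1.
π_1 = 0.32·π_1 + 0.36·π_2 + 0.26·π_3
π_2 = 0.34·π_1 + 0.42·π_2 + 0.32·π_3
Solving with the normalization constraint gives π = (0.3152, 0.3626, 0.3223).
So the stationary probability of Backorder is 0.3223.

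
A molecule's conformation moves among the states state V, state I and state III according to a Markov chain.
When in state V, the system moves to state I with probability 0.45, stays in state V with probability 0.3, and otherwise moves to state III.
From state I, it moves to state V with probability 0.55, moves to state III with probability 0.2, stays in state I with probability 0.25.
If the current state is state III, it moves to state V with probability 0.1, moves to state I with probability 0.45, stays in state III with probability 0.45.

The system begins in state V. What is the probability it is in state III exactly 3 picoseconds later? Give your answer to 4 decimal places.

0.2875

Propagate the distribution vector 3 picoseconds from state V.
After 0 picoseconds: (1.0000, 0.0000, 0.0000)
After 1 picosecond: (0.3000, 0.4500, 0.2500)
After 2 picoseconds: (0.3625, 0.3600, 0.2775)
After 3 picoseconds: (0.3345, 0.3780, 0.2875)
P(in state III after 3 picoseconds) = 0.2875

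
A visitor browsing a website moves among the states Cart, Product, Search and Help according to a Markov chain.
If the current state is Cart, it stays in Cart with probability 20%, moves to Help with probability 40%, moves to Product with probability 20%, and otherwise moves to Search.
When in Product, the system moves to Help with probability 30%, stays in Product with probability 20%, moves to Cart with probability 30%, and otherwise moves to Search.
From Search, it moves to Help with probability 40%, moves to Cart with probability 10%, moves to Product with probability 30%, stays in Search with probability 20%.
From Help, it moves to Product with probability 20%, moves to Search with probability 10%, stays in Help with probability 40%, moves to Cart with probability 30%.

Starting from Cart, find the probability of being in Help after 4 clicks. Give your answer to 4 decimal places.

Propagate the distribution vector 4 clicks from Cart.
After 0 clicks: (1.0000, 0.0000, 0.0000, 0.0000)
After 1 click: (0.2000, 0.2000, 0.2000, 0.4000)
After 2 clicks: (0.2400, 0.2200, 0.1600, 0.3800)
After 3 clicks: (0.2440, 0.2160, 0.1620, 0.3780)
After 4 clicks: (0.2432, 0.2162, 0.1622, 0.3784)
P(in Help after 4 clicks) = 0.3784

0.3784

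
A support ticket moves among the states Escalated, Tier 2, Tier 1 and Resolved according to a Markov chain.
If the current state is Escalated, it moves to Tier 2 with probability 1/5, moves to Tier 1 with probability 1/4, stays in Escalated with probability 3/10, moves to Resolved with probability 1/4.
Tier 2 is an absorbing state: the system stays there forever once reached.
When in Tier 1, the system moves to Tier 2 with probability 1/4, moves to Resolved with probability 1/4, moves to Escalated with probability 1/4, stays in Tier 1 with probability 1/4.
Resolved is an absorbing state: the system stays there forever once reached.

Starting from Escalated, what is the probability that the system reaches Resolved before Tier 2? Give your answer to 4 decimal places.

Let h(s) be the probability of absorption at Resolved starting from transient state s. Then h(Resolved) = 1 and h(Tier 2) = 0. By first-step analysis:
h(Escalated) = 0.3·h(Escalated) + 0.2·0 + 0.25·h(Tier 1) + 0.25·1
h(Tier 1) = 0.25·h(Escalated) + 0.25·0 + 0.25·h(Tier 1) + 0.25·1
Solving: h(Escalated) = 0.5405, h(Tier 1) = 0.5135.
Starting from Escalated, the probability is 0.5405.

0.5405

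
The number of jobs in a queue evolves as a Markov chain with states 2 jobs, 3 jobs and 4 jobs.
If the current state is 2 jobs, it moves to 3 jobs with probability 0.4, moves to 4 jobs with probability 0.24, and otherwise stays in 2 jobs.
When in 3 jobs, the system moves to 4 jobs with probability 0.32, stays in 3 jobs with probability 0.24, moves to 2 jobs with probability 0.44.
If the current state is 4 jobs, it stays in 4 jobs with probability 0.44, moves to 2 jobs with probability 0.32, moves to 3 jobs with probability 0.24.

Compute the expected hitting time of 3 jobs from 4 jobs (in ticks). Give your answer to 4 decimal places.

3.4091

Let t(s) be the expected number of ticks to first reach 3 jobs from state s, with t(3 jobs) = 0. Conditioning on the first tick:
t(2 jobs) = 1 + 0.36·t(2 jobs) + 0.24·t(4 jobs)
t(4 jobs) = 1 + 0.32·t(2 jobs) + 0.44·t(4 jobs)
Solving: t(2 jobs) = 2.8409, t(4 jobs) = 3.4091.
Expected ticks from 4 jobs to 3 jobs: 3.4091.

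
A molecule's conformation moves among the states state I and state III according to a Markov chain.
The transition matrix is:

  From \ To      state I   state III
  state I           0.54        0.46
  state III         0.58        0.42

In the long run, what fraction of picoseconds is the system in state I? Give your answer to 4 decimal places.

Let the stationary distribution be π with π = πP and π_1 + π_2 = 1.
π_1 = 0.54·π_1 + 0.58·π_2
Solving with the normalization constraint gives π = (0.5577, 0.4423).
So the stationary probability of state I is 0.5577.

0.5577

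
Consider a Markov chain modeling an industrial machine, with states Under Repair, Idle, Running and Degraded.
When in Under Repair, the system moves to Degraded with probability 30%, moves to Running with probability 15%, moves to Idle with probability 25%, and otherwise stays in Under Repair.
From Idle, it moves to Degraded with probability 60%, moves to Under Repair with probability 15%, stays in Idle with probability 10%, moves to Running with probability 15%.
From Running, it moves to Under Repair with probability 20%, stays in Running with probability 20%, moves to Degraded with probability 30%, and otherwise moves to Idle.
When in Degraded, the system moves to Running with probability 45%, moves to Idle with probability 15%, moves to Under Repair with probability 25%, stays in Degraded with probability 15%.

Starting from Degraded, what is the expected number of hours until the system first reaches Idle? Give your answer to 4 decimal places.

4.5490

Let t(s) be the expected number of hours to first reach Idle from state s, with t(Idle) = 0. Conditioning on the first hour:
t(Under Repair) = 1 + 0.3·t(Under Repair) + 0.15·t(Running) + 0.3·t(Degraded)
t(Running) = 1 + 0.2·t(Under Repair) + 0.2·t(Running) + 0.3·t(Degraded)
t(Degraded) = 1 + 0.25·t(Under Repair) + 0.45·t(Running) + 0.15·t(Degraded)
Solving: t(Under Repair) = 4.2386, t(Running) = 4.0155, t(Degraded) = 4.5490.
Expected hours from Degraded to Idle: 4.5490.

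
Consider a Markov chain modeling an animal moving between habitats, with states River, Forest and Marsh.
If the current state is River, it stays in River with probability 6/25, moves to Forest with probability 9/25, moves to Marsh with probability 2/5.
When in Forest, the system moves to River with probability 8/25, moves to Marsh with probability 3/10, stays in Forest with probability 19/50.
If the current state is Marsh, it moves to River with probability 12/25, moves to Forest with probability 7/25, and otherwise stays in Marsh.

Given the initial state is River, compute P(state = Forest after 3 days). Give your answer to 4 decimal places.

0.3427

Propagate the distribution vector 3 days from River.
After 0 days: (1.0000, 0.0000, 0.0000)
After 1 day: (0.2400, 0.3600, 0.4000)
After 2 days: (0.3648, 0.3352, 0.3000)
After 3 days: (0.3388, 0.3427, 0.3185)
P(in Forest after 3 days) = 0.3427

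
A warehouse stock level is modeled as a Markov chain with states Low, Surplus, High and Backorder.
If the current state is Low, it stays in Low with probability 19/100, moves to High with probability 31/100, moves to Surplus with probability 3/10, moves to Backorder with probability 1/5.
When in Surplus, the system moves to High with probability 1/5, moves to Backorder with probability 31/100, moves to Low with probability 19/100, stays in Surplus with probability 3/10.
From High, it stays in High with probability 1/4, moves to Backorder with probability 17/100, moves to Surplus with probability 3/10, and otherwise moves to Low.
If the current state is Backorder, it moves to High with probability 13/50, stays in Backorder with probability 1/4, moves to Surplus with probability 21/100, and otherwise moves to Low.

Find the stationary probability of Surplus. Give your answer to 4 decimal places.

Let the stationary distribution be π with π = πP and π_1 + π_2 + π_3 + π_4 = 1.
π_1 = 0.19·π_1 + 0.19·π_2 + 0.28·π_3 + 0.28·π_4
π_2 = 0.3·π_1 + 0.3·π_2 + 0.3·π_3 + 0.21·π_4
π_3 = 0.31·π_1 + 0.2·π_2 + 0.25·π_3 + 0.26·π_4
Solving with the normalization constraint gives π = (0.2339, 0.2789, 0.2524, 0.2348).
So the stationary probability of Surplus is 0.2789.

0.2789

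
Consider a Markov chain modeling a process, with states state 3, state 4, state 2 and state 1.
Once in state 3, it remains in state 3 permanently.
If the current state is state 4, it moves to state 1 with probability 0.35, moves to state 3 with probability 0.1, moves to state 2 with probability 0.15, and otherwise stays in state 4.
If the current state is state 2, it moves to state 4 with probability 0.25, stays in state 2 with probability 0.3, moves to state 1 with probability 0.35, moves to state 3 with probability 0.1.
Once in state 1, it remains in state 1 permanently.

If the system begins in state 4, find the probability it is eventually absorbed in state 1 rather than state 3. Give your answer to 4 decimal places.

Let h(s) be the probability of absorption at state 1 starting from transient state s. Then h(state 1) = 1 and h(state 3) = 0. By first-step analysis:
h(state 4) = 0.1·0 + 0.4·h(state 4) + 0.15·h(state 2) + 0.35·1
h(state 2) = 0.1·0 + 0.25·h(state 4) + 0.3·h(state 2) + 0.35·1
Solving: h(state 4) = 0.7778, h(state 2) = 0.7778.
Starting from state 4, the probability is 0.7778.

0.7778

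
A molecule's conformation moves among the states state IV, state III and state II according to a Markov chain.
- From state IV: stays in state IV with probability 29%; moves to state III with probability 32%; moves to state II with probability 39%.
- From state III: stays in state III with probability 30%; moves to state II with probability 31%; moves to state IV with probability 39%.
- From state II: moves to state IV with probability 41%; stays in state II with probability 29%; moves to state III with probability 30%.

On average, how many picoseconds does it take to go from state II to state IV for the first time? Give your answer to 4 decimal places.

Let t(s) be the expected number of picoseconds to first reach state IV from state s, with t(state IV) = 0. Conditioning on the first picosecond:
t(state III) = 1 + 0.3·t(state III) + 0.31·t(state II)
t(state II) = 1 + 0.3·t(state III) + 0.29·t(state II)
Solving: t(state III) = 2.5248, t(state II) = 2.4752.
Expected picoseconds from state II to state IV: 2.4752.

2.4752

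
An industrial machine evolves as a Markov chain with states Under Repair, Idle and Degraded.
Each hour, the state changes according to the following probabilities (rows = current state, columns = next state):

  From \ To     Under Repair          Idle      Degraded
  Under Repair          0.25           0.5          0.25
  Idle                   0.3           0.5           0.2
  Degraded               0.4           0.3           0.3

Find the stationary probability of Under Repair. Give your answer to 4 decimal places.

Let the stationary distribution be π with π = πP and π_1 + π_2 + π_3 = 1.
π_1 = 0.25·π_1 + 0.3·π_2 + 0.4·π_3
π_2 = 0.5·π_1 + 0.5·π_2 + 0.3·π_3
Solving with the normalization constraint gives π = (0.3085, 0.4521, 0.2394).
So the stationary probability of Under Repair is 0.3085.

0.3085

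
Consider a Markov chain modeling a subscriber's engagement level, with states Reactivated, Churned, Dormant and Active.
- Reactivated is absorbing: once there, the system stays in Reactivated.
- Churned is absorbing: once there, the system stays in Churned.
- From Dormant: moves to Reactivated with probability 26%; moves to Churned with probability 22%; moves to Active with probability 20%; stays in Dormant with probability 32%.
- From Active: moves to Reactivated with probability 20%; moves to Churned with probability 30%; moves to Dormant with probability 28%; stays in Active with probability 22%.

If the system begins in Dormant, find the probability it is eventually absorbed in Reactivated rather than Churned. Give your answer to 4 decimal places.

Let h(s) be the probability of absorption at Reactivated starting from transient state s. Then h(Reactivated) = 1 and h(Churned) = 0. By first-step analysis:
h(Dormant) = 0.26·1 + 0.22·0 + 0.32·h(Dormant) + 0.2·h(Active)
h(Active) = 0.2·1 + 0.3·0 + 0.28·h(Dormant) + 0.22·h(Active)
Solving: h(Dormant) = 0.5118, h(Active) = 0.4401.
Starting from Dormant, the probability is 0.5118.

0.5118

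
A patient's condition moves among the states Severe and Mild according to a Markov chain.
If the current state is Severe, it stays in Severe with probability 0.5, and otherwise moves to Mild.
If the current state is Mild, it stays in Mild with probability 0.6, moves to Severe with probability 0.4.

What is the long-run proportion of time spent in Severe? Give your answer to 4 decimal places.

0.4444

Let the stationary distribution be π with π = πP and π_1 + π_2 = 1.
π_1 = 0.5·π_1 + 0.4·π_2
Solving with the normalization constraint gives π = (0.4444, 0.5556).
So the stationary probability of Severe is 0.4444.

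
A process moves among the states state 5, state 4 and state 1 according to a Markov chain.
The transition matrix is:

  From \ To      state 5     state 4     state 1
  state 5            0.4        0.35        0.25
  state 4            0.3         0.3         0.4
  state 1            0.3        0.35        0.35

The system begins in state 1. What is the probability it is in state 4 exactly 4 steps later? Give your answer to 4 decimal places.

Propagate the distribution vector 4 steps from state 1.
After 0 steps: (0.0000, 0.0000, 1.0000)
After 1 step: (0.3000, 0.3500, 0.3500)
After 2 steps: (0.3300, 0.3325, 0.3375)
After 3 steps: (0.3330, 0.3334, 0.3336)
After 4 steps: (0.3333, 0.3333, 0.3334)
P(in state 4 after 4 steps) = 0.3333

0.3333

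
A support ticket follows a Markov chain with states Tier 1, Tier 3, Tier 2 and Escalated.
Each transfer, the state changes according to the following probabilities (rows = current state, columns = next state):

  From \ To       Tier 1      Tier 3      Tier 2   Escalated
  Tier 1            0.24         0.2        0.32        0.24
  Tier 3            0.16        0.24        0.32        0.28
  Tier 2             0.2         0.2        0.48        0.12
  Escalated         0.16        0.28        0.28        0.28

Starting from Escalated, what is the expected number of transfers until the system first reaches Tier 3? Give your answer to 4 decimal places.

Let t(s) be the expected number of transfers to first reach Tier 3 from state s, with t(Tier 3) = 0. Conditioning on the first transfer:
t(Tier 1) = 1 + 0.24·t(Tier 1) + 0.32·t(Tier 2) + 0.24·t(Escalated)
t(Tier 2) = 1 + 0.2·t(Tier 1) + 0.48·t(Tier 2) + 0.12·t(Escalated)
t(Escalated) = 1 + 0.16·t(Tier 1) + 0.28·t(Tier 2) + 0.28·t(Escalated)
Solving: t(Tier 1) = 4.6235, t(Tier 2) = 4.6788, t(Escalated) = 4.2359.
Expected transfers from Escalated to Tier 3: 4.2359.

4.2359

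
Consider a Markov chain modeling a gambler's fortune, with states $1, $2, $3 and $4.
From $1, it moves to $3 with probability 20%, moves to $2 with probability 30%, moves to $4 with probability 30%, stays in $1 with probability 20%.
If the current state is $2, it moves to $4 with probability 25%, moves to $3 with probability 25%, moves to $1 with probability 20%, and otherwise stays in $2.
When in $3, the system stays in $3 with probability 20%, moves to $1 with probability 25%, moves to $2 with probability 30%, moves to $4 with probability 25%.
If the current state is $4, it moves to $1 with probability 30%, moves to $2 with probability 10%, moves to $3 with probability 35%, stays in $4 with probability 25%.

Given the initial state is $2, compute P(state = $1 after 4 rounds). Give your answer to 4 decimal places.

Propagate the distribution vector 4 rounds from $2.
After 0 rounds: (0.0000, 1.0000, 0.0000, 0.0000)
After 1 round: (0.2000, 0.3000, 0.2500, 0.2500)
After 2 rounds: (0.2375, 0.2500, 0.2525, 0.2600)
After 3 rounds: (0.2386, 0.2480, 0.2515, 0.2619)
After 4 rounds: (0.2388, 0.2476, 0.2517, 0.2619)
P(in $1 after 4 rounds) = 0.2388

0.2388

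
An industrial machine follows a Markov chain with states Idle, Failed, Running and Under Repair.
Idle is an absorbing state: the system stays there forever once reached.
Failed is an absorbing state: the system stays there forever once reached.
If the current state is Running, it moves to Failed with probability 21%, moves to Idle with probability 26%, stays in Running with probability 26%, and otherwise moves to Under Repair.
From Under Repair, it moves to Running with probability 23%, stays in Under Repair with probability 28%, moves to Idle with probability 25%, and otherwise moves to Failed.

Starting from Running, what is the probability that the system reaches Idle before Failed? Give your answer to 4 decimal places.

0.5411

Let h(s) be the probability of absorption at Idle starting from transient state s. Then h(Idle) = 1 and h(Failed) = 0. By first-step analysis:
h(Running) = 0.26·1 + 0.21·0 + 0.26·h(Running) + 0.27·h(Under Repair)
h(Under Repair) = 0.25·1 + 0.24·0 + 0.23·h(Running) + 0.28·h(Under Repair)
Solving: h(Running) = 0.5411, h(Under Repair) = 0.5201.
Starting from Running, the probability is 0.5411.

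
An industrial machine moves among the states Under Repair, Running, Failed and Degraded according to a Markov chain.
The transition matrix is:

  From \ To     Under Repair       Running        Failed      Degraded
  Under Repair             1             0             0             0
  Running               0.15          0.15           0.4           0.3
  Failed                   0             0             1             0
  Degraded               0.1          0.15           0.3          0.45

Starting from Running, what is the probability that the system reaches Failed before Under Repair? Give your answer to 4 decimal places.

Let h(s) be the probability of absorption at Failed starting from transient state s. Then h(Failed) = 1 and h(Under Repair) = 0. By first-step analysis:
h(Running) = 0.15·0 + 0.15·h(Running) + 0.4·1 + 0.3·h(Degraded)
h(Degraded) = 0.1·0 + 0.15·h(Running) + 0.3·1 + 0.45·h(Degraded)
Solving: h(Running) = 0.7337, h(Degraded) = 0.7456.
Starting from Running, the probability is 0.7337.

0.7337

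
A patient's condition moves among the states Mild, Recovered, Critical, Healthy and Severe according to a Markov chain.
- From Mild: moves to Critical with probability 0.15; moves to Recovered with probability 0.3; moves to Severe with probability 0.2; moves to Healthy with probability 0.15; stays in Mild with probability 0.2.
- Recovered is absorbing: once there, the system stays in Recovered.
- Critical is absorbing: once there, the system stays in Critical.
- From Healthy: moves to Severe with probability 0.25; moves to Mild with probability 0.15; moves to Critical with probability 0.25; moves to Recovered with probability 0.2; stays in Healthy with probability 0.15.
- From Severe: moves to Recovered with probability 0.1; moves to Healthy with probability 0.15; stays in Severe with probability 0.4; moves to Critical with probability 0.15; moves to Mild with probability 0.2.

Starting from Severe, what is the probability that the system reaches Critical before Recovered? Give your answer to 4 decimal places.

Let h(s) be the probability of absorption at Critical starting from transient state s. Then h(Critical) = 1 and h(Recovered) = 0. By first-step analysis:
h(Mild) = 0.2·h(Mild) + 0.3·0 + 0.15·1 + 0.15·h(Healthy) + 0.2·h(Severe)
h(Healthy) = 0.15·h(Mild) + 0.2·0 + 0.25·1 + 0.15·h(Healthy) + 0.25·h(Severe)
h(Severe) = 0.2·h(Mild) + 0.1·0 + 0.15·1 + 0.15·h(Healthy) + 0.4·h(Severe)
Solving: h(Mild) = 0.4144, h(Healthy) = 0.5196, h(Severe) = 0.5181.
Starting from Severe, the probability is 0.5181.

0.5181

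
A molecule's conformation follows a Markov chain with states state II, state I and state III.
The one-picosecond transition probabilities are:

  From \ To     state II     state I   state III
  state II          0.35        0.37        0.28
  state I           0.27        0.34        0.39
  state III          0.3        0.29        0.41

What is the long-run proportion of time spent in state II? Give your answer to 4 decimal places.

0.3053

Let the stationary distribution be π with π = πP and π_1 + π_2 + π_3 = 1.
π_1 = 0.35·π_1 + 0.27·π_2 + 0.3·π_3
π_2 = 0.37·π_1 + 0.34·π_2 + 0.29·π_3
Solving with the normalization constraint gives π = (0.3053, 0.3310, 0.3637).
So the stationary probability of state II is 0.3053.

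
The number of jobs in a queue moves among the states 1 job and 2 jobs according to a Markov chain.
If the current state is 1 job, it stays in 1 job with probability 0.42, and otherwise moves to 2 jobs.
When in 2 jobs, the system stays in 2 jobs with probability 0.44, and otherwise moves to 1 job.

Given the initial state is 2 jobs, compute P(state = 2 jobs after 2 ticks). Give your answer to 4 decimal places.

Sum over the intermediate state after 1 tick:
P = P(2 jobs→1 job)·P(1 job→2 jobs) + P(2 jobs→2 jobs)·P(2 jobs→2 jobs)
  = 0.56×0.58 + 0.44×0.44
  = 0.3248 + 0.1936 = 0.5184

0.5184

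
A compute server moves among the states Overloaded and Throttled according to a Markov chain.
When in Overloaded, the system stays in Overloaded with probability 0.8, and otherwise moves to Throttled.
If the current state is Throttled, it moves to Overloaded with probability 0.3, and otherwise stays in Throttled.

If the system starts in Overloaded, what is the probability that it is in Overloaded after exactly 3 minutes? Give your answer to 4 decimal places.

0.6500

Propagate the distribution vector 3 minutes from Overloaded.
After 0 minutes: (1.0000, 0.0000)
After 1 minute: (0.8000, 0.2000)
After 2 minutes: (0.7000, 0.3000)
After 3 minutes: (0.6500, 0.3500)
P(in Overloaded after 3 minutes) = 0.6500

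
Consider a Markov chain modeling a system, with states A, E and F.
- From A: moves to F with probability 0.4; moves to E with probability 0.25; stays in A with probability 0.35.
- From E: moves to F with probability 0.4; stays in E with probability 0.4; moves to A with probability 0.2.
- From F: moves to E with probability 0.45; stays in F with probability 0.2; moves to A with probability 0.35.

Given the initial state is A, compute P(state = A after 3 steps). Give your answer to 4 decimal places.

0.2949

Propagate the distribution vector 3 steps from A.
After 0 steps: (1.0000, 0.0000, 0.0000)
After 1 step: (0.3500, 0.2500, 0.4000)
After 2 steps: (0.3125, 0.3675, 0.3200)
After 3 steps: (0.2949, 0.3691, 0.3360)
P(in A after 3 steps) = 0.2949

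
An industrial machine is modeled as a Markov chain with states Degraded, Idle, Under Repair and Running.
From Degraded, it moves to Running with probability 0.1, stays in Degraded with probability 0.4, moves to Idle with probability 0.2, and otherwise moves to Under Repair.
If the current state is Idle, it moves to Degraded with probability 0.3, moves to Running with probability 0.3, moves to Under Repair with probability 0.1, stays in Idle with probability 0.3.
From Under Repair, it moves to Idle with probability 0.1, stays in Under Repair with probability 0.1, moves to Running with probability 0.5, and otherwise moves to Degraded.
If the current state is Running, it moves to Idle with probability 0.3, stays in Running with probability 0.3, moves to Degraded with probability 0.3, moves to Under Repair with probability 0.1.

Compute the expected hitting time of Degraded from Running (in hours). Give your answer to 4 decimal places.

Let t(s) be the expected number of hours to first reach Degraded from state s, with t(Degraded) = 0. Conditioning on the first hour:
t(Idle) = 1 + 0.3·t(Idle) + 0.1·t(Under Repair) + 0.3·t(Running)
t(Under Repair) = 1 + 0.1·t(Idle) + 0.1·t(Under Repair) + 0.5·t(Running)
t(Running) = 1 + 0.3·t(Idle) + 0.1·t(Under Repair) + 0.3·t(Running)
Solving: t(Idle) = 3.3333, t(Under Repair) = 3.3333, t(Running) = 3.3333.
Expected hours from Running to Degraded: 3.3333.

3.3333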